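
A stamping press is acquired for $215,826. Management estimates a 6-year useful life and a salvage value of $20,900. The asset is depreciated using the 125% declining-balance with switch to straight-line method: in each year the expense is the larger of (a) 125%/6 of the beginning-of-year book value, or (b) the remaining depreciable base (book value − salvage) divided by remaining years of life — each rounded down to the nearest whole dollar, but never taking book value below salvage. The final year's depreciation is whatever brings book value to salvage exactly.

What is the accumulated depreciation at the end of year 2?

$80,559

Depreciable base = $215,826 − $20,900 = $194,926.
Year 1: DB = ⌊$215,826 × 125%/6⌋ = $44,963; SL = ⌊$194,926/6⌋ = $32,487 → take DB $44,963. Book value $170,863.
Year 2: DB = ⌊$170,863 × 125%/6⌋ = $35,596; SL = ⌊$149,963/5⌋ = $29,992 → take DB $35,596. Book value $135,267.
Accumulated through year 2 = $215,826 − $135,267 = $80,559.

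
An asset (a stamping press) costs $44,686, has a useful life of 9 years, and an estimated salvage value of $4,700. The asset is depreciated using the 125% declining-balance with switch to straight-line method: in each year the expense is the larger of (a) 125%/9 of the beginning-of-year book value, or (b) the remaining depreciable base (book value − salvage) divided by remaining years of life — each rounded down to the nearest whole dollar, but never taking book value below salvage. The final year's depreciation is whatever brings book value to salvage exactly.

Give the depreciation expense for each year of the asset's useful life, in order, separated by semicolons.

Depreciable base = $44,686 − $4,700 = $39,986.
Year 1: DB = ⌊$44,686 × 125%/9⌋ = $6,206; SL = ⌊$39,986/9⌋ = $4,442 → take DB $6,206. Book value $38,480.
Year 2: DB = ⌊$38,480 × 125%/9⌋ = $5,344; SL = ⌊$33,780/8⌋ = $4,222 → take DB $5,344. Book value $33,136.
Year 3: DB = ⌊$33,136 × 125%/9⌋ = $4,602; SL = ⌊$28,436/7⌋ = $4,062 → take DB $4,602. Book value $28,534.
Year 4: DB = ⌊$28,534 × 125%/9⌋ = $3,963; SL = ⌊$23,834/6⌋ = $3,972 → take SL $3,972. Book value $24,562.
Year 5: DB = ⌊$24,562 × 125%/9⌋ = $3,411; SL = ⌊$19,862/5⌋ = $3,972 → take SL $3,972. Book value $20,590.
Year 6: DB = ⌊$20,590 × 125%/9⌋ = $2,859; SL = ⌊$15,890/4⌋ = $3,972 → take SL $3,972. Book value $16,618.
Year 7: DB = ⌊$16,618 × 125%/9⌋ = $2,308; SL = ⌊$11,918/3⌋ = $3,972 → take SL $3,972. Book value $12,646.
Year 8: DB = ⌊$12,646 × 125%/9⌋ = $1,756; SL = ⌊$7,946/2⌋ = $3,973 → take SL $3,973. Book value $8,673.
Year 9 (final): $8,673 − $4,700 = $3,973. Book value $4,700.

$6,206; $5,344; $4,602; $3,972; $3,972; $3,972; $3,972; $3,973; $3,973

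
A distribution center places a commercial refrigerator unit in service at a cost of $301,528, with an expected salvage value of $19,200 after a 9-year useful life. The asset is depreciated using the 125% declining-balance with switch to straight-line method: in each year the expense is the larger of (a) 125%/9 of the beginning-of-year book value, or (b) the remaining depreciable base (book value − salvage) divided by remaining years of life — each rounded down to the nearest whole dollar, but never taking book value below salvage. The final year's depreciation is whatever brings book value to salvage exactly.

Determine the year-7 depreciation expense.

$28,889

Depreciable base = $301,528 − $19,200 = $282,328.
Year 1: DB = ⌊$301,528 × 125%/9⌋ = $41,878; SL = ⌊$282,328/9⌋ = $31,369 → take DB $41,878. Book value $259,650.
Year 2: DB = ⌊$259,650 × 125%/9⌋ = $36,062; SL = ⌊$240,450/8⌋ = $30,056 → take DB $36,062. Book value $223,588.
Year 3: DB = ⌊$223,588 × 125%/9⌋ = $31,053; SL = ⌊$204,388/7⌋ = $29,198 → take DB $31,053. Book value $192,535.
Year 4: DB = ⌊$192,535 × 125%/9⌋ = $26,740; SL = ⌊$173,335/6⌋ = $28,889 → take SL $28,889. Book value $163,646.
Year 5: DB = ⌊$163,646 × 125%/9⌋ = $22,728; SL = ⌊$144,446/5⌋ = $28,889 → take SL $28,889. Book value $134,757.
Year 6: DB = ⌊$134,757 × 125%/9⌋ = $18,716; SL = ⌊$115,557/4⌋ = $28,889 → take SL $28,889. Book value $105,868.
Year 7: DB = ⌊$105,868 × 125%/9⌋ = $14,703; SL = ⌊$86,668/3⌋ = $28,889 → take SL $28,889. Book value $76,979.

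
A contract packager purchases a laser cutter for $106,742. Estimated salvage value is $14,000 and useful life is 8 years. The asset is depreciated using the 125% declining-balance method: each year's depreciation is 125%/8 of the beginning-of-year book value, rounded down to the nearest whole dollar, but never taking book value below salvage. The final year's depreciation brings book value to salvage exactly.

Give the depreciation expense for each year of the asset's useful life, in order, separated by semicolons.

Depreciable base = $106,742 − $14,000 = $92,742.
Year 1: ⌊$106,742 × 125%/8⌋ = $16,678. Book value $90,064.
Year 2: ⌊$90,064 × 125%/8⌋ = $14,072. Book value $75,992.
Year 3: ⌊$75,992 × 125%/8⌋ = $11,873. Book value $64,119.
Year 4: ⌊$64,119 × 125%/8⌋ = $10,018. Book value $54,101.
Year 5: ⌊$54,101 × 125%/8⌋ = $8,453. Book value $45,648.
Year 6: ⌊$45,648 × 125%/8⌋ = $7,132. Book value $38,516.
Year 7: ⌊$38,516 × 125%/8⌋ = $6,018. Book value $32,498.
Year 8 (final): $32,498 − $14,000 = $18,498. Book value $14,000.

$16,678; $14,072; $11,873; $10,018; $8,453; $7,132; $6,018; $18,498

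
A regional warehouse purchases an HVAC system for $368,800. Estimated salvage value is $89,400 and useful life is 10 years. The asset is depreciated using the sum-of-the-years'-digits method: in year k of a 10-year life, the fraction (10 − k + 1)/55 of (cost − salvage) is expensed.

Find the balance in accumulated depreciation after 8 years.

$264,160

Depreciable base = $368,800 − $89,400 = $279,400.
Sum of the years' digits = 10+9+8+7+6+5+4+3+2+1 = 55.
Year 1: $279,400 × 10/55 = $50,800. Book value $318,000.
Year 2: $279,400 × 9/55 = $45,720. Book value $272,280.
Year 3: $279,400 × 8/55 = $40,640. Book value $231,640.
Year 4: $279,400 × 7/55 = $35,560. Book value $196,080.
Year 5: $279,400 × 6/55 = $30,480. Book value $165,600.
Year 6: $279,400 × 5/55 = $25,400. Book value $140,200.
Year 7: $279,400 × 4/55 = $20,320. Book value $119,880.
Year 8: $279,400 × 3/55 = $15,240. Book value $104,640.
Accumulated through year 8 = $368,800 − $104,640 = $264,160.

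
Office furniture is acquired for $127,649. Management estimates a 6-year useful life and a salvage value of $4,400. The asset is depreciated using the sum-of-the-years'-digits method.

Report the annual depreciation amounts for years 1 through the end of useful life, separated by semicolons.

$35,214; $29,345; $23,476; $17,607; $11,738; $5,869

Depreciable base = $127,649 − $4,400 = $123,249.
Sum of the years' digits = 6+5+4+3+2+1 = 21.
Year 1: $123,249 × 6/21 = $35,214. Book value $92,435.
Year 2: $123,249 × 5/21 = $29,345. Book value $63,090.
Year 3: $123,249 × 4/21 = $23,476. Book value $39,614.
Year 4: $123,249 × 3/21 = $17,607. Book value $22,007.
Year 5: $123,249 × 2/21 = $11,738. Book value $10,269.
Year 6: $123,249 × 1/21 = $5,869. Book value $4,400.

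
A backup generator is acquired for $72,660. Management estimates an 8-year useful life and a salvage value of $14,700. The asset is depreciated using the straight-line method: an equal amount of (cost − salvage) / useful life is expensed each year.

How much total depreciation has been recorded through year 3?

Depreciable base = $72,660 − $14,700 = $57,960.
Annual expense = $57,960 / 8 = $7,245.
End of year 1: book value $65,415.
End of year 2: book value $58,170.
End of year 3: book value $50,925.
Accumulated through year 3 = $72,660 − $50,925 = $21,735.

$21,735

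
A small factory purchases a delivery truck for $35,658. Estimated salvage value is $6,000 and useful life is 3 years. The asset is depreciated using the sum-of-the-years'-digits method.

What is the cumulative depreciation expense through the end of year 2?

$24,715

Depreciable base = $35,658 − $6,000 = $29,658.
Sum of the years' digits = 3+2+1 = 6.
Year 1: $29,658 × 3/6 = $14,829. Book value $20,829.
Year 2: $29,658 × 2/6 = $9,886. Book value $10,943.
Accumulated through year 2 = $35,658 − $10,943 = $24,715.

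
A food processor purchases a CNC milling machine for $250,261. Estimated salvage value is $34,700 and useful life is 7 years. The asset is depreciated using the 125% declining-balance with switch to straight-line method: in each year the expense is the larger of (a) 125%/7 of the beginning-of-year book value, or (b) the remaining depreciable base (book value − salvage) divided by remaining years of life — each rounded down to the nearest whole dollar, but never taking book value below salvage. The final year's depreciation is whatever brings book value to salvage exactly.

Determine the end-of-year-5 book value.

$86,705

Depreciable base = $250,261 − $34,700 = $215,561.
Year 1: DB = ⌊$250,261 × 125%/7⌋ = $44,689; SL = ⌊$215,561/7⌋ = $30,794 → take DB $44,689. Book value $205,572.
Year 2: DB = ⌊$205,572 × 125%/7⌋ = $36,709; SL = ⌊$170,872/6⌋ = $28,478 → take DB $36,709. Book value $168,863.
Year 3: DB = ⌊$168,863 × 125%/7⌋ = $30,154; SL = ⌊$134,163/5⌋ = $26,832 → take DB $30,154. Book value $138,709.
Year 4: DB = ⌊$138,709 × 125%/7⌋ = $24,769; SL = ⌊$104,009/4⌋ = $26,002 → take SL $26,002. Book value $112,707.
Year 5: DB = ⌊$112,707 × 125%/7⌋ = $20,126; SL = ⌊$78,007/3⌋ = $26,002 → take SL $26,002. Book value $86,705.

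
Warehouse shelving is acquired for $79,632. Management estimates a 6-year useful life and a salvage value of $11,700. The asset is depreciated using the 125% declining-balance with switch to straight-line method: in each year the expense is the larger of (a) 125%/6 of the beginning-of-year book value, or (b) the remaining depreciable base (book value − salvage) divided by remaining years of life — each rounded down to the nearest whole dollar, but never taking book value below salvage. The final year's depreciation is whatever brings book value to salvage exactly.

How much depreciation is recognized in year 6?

$9,271

Depreciable base = $79,632 − $11,700 = $67,932.
Year 1: DB = ⌊$79,632 × 125%/6⌋ = $16,590; SL = ⌊$67,932/6⌋ = $11,322 → take DB $16,590. Book value $63,042.
Year 2: DB = ⌊$63,042 × 125%/6⌋ = $13,133; SL = ⌊$51,342/5⌋ = $10,268 → take DB $13,133. Book value $49,909.
Year 3: DB = ⌊$49,909 × 125%/6⌋ = $10,397; SL = ⌊$38,209/4⌋ = $9,552 → take DB $10,397. Book value $39,512.
Year 4: DB = ⌊$39,512 × 125%/6⌋ = $8,231; SL = ⌊$27,812/3⌋ = $9,270 → take SL $9,270. Book value $30,242.
Year 5: DB = ⌊$30,242 × 125%/6⌋ = $6,300; SL = ⌊$18,542/2⌋ = $9,271 → take SL $9,271. Book value $20,971.
Year 6 (final): $20,971 − $11,700 = $9,271. Book value $11,700.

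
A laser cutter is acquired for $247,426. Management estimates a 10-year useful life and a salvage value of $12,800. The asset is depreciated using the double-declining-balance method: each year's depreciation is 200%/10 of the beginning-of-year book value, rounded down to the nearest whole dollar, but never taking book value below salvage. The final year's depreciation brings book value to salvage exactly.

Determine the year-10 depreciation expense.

Depreciable base = $247,426 − $12,800 = $234,626.
Year 1: ⌊$247,426 × 200%/10⌋ = $49,485. Book value $197,941.
Year 2: ⌊$197,941 × 200%/10⌋ = $39,588. Book value $158,353.
Year 3: ⌊$158,353 × 200%/10⌋ = $31,670. Book value $126,683.
Year 4: ⌊$126,683 × 200%/10⌋ = $25,336. Book value $101,347.
Year 5: ⌊$101,347 × 200%/10⌋ = $20,269. Book value $81,078.
Year 6: ⌊$81,078 × 200%/10⌋ = $16,215. Book value $64,863.
Year 7: ⌊$64,863 × 200%/10⌋ = $12,972. Book value $51,891.
Year 8: ⌊$51,891 × 200%/10⌋ = $10,378. Book value $41,513.
Year 9: ⌊$41,513 × 200%/10⌋ = $8,302. Book value $33,211.
Year 10 (final): $33,211 − $12,800 = $20,411. Book value $12,800.

$20,411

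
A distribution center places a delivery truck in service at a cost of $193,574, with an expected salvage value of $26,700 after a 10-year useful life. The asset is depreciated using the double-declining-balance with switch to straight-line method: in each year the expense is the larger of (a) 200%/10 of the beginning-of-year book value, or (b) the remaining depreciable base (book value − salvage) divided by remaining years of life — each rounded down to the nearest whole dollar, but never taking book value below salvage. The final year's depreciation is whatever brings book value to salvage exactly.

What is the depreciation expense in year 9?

Depreciable base = $193,574 − $26,700 = $166,874.
Year 1: DB = ⌊$193,574 × 200%/10⌋ = $38,714; SL = ⌊$166,874/10⌋ = $16,687 → take DB $38,714. Book value $154,860.
Year 2: DB = ⌊$154,860 × 200%/10⌋ = $30,972; SL = ⌊$128,160/9⌋ = $14,240 → take DB $30,972. Book value $123,888.
Year 3: DB = ⌊$123,888 × 200%/10⌋ = $24,777; SL = ⌊$97,188/8⌋ = $12,148 → take DB $24,777. Book value $99,111.
Year 4: DB = ⌊$99,111 × 200%/10⌋ = $19,822; SL = ⌊$72,411/7⌋ = $10,344 → take DB $19,822. Book value $79,289.
Year 5: DB = ⌊$79,289 × 200%/10⌋ = $15,857; SL = ⌊$52,589/6⌋ = $8,764 → take DB $15,857. Book value $63,432.
Year 6: DB = ⌊$63,432 × 200%/10⌋ = $12,686; SL = ⌊$36,732/5⌋ = $7,346 → take DB $12,686. Book value $50,746.
Year 7: DB = ⌊$50,746 × 200%/10⌋ = $10,149; SL = ⌊$24,046/4⌋ = $6,011 → take DB $10,149. Book value $40,597.
Year 8: DB = ⌊$40,597 × 200%/10⌋ = $8,119; SL = ⌊$13,897/3⌋ = $4,632 → take DB $8,119. Book value $32,478.
Year 9: DB = ⌊$32,478 × 200%/10⌋ = $6,495; SL = ⌊$5,778/2⌋ = $2,889 → take DB $6,495, capped at $5,778. Book value $26,700.

$5,778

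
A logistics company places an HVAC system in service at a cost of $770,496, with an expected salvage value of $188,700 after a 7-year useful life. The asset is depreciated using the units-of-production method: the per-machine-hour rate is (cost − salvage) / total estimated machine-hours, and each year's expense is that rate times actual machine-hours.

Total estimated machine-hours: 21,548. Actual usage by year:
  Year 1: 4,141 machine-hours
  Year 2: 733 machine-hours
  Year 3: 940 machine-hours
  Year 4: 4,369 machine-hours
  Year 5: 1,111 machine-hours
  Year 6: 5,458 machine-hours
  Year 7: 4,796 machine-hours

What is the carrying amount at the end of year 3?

$613,518

Depreciable base = $770,496 − $188,700 = $581,796.
Rate = $581,796 / 21,548 machine-hours = $27 per machine-hour.
Year 1: 4,141 × $27 = $111,807. Book value $658,689.
Year 2: 733 × $27 = $19,791. Book value $638,898.
Year 3: 940 × $27 = $25,380. Book value $613,518.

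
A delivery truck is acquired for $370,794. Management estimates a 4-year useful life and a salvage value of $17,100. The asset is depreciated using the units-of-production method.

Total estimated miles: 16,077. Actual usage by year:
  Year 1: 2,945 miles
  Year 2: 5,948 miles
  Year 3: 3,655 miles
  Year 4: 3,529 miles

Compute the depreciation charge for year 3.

$80,410

Depreciable base = $370,794 − $17,100 = $353,694.
Rate = $353,694 / 16,077 miles = $22 per mile.
Year 1: 2,945 × $22 = $64,790. Book value $306,004.
Year 2: 5,948 × $22 = $130,856. Book value $175,148.
Year 3: 3,655 × $22 = $80,410. Book value $94,738.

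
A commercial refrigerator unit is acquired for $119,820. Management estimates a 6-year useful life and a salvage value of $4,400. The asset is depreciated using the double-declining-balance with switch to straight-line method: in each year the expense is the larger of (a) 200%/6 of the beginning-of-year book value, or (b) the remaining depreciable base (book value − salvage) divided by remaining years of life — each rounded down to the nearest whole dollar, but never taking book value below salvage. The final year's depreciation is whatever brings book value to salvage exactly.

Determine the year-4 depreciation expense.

$11,834

Depreciable base = $119,820 − $4,400 = $115,420.
Year 1: DB = ⌊$119,820 × 200%/6⌋ = $39,940; SL = ⌊$115,420/6⌋ = $19,236 → take DB $39,940. Book value $79,880.
Year 2: DB = ⌊$79,880 × 200%/6⌋ = $26,626; SL = ⌊$75,480/5⌋ = $15,096 → take DB $26,626. Book value $53,254.
Year 3: DB = ⌊$53,254 × 200%/6⌋ = $17,751; SL = ⌊$48,854/4⌋ = $12,213 → take DB $17,751. Book value $35,503.
Year 4: DB = ⌊$35,503 × 200%/6⌋ = $11,834; SL = ⌊$31,103/3⌋ = $10,367 → take DB $11,834. Book value $23,669.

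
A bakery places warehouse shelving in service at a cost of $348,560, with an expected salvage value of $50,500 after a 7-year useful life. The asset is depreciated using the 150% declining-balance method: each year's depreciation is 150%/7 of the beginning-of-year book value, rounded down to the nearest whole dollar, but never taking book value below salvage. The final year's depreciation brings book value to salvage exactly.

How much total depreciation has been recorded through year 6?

Depreciable base = $348,560 − $50,500 = $298,060.
Year 1: ⌊$348,560 × 150%/7⌋ = $74,691. Book value $273,869.
Year 2: ⌊$273,869 × 150%/7⌋ = $58,686. Book value $215,183.
Year 3: ⌊$215,183 × 150%/7⌋ = $46,110. Book value $169,073.
Year 4: ⌊$169,073 × 150%/7⌋ = $36,229. Book value $132,844.
Year 5: ⌊$132,844 × 150%/7⌋ = $28,466. Book value $104,378.
Year 6: ⌊$104,378 × 150%/7⌋ = $22,366. Book value $82,012.
Accumulated through year 6 = $348,560 − $82,012 = $266,548.

$266,548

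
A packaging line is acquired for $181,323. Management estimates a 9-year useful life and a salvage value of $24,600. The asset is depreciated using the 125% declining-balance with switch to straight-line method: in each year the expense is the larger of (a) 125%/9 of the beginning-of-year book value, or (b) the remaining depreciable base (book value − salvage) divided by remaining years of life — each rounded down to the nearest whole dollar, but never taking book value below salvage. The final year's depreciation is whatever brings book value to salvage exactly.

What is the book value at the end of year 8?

$39,620

Depreciable base = $181,323 − $24,600 = $156,723.
Year 1: DB = ⌊$181,323 × 125%/9⌋ = $25,183; SL = ⌊$156,723/9⌋ = $17,413 → take DB $25,183. Book value $156,140.
Year 2: DB = ⌊$156,140 × 125%/9⌋ = $21,686; SL = ⌊$131,540/8⌋ = $16,442 → take DB $21,686. Book value $134,454.
Year 3: DB = ⌊$134,454 × 125%/9⌋ = $18,674; SL = ⌊$109,854/7⌋ = $15,693 → take DB $18,674. Book value $115,780.
Year 4: DB = ⌊$115,780 × 125%/9⌋ = $16,080; SL = ⌊$91,180/6⌋ = $15,196 → take DB $16,080. Book value $99,700.
Year 5: DB = ⌊$99,700 × 125%/9⌋ = $13,847; SL = ⌊$75,100/5⌋ = $15,020 → take SL $15,020. Book value $84,680.
Year 6: DB = ⌊$84,680 × 125%/9⌋ = $11,761; SL = ⌊$60,080/4⌋ = $15,020 → take SL $15,020. Book value $69,660.
Year 7: DB = ⌊$69,660 × 125%/9⌋ = $9,675; SL = ⌊$45,060/3⌋ = $15,020 → take SL $15,020. Book value $54,640.
Year 8: DB = ⌊$54,640 × 125%/9⌋ = $7,588; SL = ⌊$30,040/2⌋ = $15,020 → take SL $15,020. Book value $39,620.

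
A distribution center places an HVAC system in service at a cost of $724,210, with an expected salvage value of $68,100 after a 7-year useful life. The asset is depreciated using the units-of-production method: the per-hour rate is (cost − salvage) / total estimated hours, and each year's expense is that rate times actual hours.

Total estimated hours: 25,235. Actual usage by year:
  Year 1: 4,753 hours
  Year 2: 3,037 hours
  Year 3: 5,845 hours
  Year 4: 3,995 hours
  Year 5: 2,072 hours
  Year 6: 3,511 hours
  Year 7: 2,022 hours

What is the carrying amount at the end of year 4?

$265,830

Depreciable base = $724,210 − $68,100 = $656,110.
Rate = $656,110 / 25,235 hours = $26 per hour.
Year 1: 4,753 × $26 = $123,578. Book value $600,632.
Year 2: 3,037 × $26 = $78,962. Book value $521,670.
Year 3: 5,845 × $26 = $151,970. Book value $369,700.
Year 4: 3,995 × $26 = $103,870. Book value $265,830.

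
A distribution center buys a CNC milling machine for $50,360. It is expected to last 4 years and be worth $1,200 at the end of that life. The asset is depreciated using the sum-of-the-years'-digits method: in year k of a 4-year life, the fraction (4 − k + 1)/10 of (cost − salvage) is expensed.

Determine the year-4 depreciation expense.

$4,916

Depreciable base = $50,360 − $1,200 = $49,160.
Sum of the years' digits = 4+3+2+1 = 10.
Year 1: $49,160 × 4/10 = $19,664. Book value $30,696.
Year 2: $49,160 × 3/10 = $14,748. Book value $15,948.
Year 3: $49,160 × 2/10 = $9,832. Book value $6,116.
Year 4: $49,160 × 1/10 = $4,916. Book value $1,200.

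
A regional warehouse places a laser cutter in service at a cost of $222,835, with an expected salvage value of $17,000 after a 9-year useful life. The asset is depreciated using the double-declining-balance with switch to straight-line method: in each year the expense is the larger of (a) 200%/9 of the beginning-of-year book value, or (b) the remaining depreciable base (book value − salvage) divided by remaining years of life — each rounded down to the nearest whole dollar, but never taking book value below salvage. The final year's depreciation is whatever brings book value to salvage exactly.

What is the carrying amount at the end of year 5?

$63,427

Depreciable base = $222,835 − $17,000 = $205,835.
Year 1: DB = ⌊$222,835 × 200%/9⌋ = $49,518; SL = ⌊$205,835/9⌋ = $22,870 → take DB $49,518. Book value $173,317.
Year 2: DB = ⌊$173,317 × 200%/9⌋ = $38,514; SL = ⌊$156,317/8⌋ = $19,539 → take DB $38,514. Book value $134,803.
Year 3: DB = ⌊$134,803 × 200%/9⌋ = $29,956; SL = ⌊$117,803/7⌋ = $16,829 → take DB $29,956. Book value $104,847.
Year 4: DB = ⌊$104,847 × 200%/9⌋ = $23,299; SL = ⌊$87,847/6⌋ = $14,641 → take DB $23,299. Book value $81,548.
Year 5: DB = ⌊$81,548 × 200%/9⌋ = $18,121; SL = ⌊$64,548/5⌋ = $12,909 → take DB $18,121. Book value $63,427.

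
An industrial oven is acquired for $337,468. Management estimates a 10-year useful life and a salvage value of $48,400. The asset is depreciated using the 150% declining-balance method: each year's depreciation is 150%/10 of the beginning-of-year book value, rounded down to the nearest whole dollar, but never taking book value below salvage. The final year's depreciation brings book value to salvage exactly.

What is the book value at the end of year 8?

Depreciable base = $337,468 − $48,400 = $289,068.
Year 1: ⌊$337,468 × 150%/10⌋ = $50,620. Book value $286,848.
Year 2: ⌊$286,848 × 150%/10⌋ = $43,027. Book value $243,821.
Year 3: ⌊$243,821 × 150%/10⌋ = $36,573. Book value $207,248.
Year 4: ⌊$207,248 × 150%/10⌋ = $31,087. Book value $176,161.
Year 5: ⌊$176,161 × 150%/10⌋ = $26,424. Book value $149,737.
Year 6: ⌊$149,737 × 150%/10⌋ = $22,460. Book value $127,277.
Year 7: ⌊$127,277 × 150%/10⌋ = $19,091. Book value $108,186.
Year 8: ⌊$108,186 × 150%/10⌋ = $16,227. Book value $91,959.

$91,959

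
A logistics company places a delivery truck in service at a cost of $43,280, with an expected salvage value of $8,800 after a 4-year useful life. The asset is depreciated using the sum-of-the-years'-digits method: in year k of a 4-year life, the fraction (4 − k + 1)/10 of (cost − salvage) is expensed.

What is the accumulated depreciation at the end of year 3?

Depreciable base = $43,280 − $8,800 = $34,480.
Sum of the years' digits = 4+3+2+1 = 10.
Year 1: $34,480 × 4/10 = $13,792. Book value $29,488.
Year 2: $34,480 × 3/10 = $10,344. Book value $19,144.
Year 3: $34,480 × 2/10 = $6,896. Book value $12,248.
Accumulated through year 3 = $43,280 − $12,248 = $31,032.

$31,032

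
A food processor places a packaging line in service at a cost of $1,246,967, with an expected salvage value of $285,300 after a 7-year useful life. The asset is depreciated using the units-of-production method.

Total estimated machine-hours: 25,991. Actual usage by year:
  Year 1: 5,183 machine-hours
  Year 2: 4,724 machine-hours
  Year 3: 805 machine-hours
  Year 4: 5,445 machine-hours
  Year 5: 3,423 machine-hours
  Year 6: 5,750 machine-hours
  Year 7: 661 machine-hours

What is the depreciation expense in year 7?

$24,457

Depreciable base = $1,246,967 − $285,300 = $961,667.
Rate = $961,667 / 25,991 machine-hours = $37 per machine-hour.
Year 1: 5,183 × $37 = $191,771. Book value $1,055,196.
Year 2: 4,724 × $37 = $174,788. Book value $880,408.
Year 3: 805 × $37 = $29,785. Book value $850,623.
Year 4: 5,445 × $37 = $201,465. Book value $649,158.
Year 5: 3,423 × $37 = $126,651. Book value $522,507.
Year 6: 5,750 × $37 = $212,750. Book value $309,757.
Year 7: 661 × $37 = $24,457. Book value $285,300.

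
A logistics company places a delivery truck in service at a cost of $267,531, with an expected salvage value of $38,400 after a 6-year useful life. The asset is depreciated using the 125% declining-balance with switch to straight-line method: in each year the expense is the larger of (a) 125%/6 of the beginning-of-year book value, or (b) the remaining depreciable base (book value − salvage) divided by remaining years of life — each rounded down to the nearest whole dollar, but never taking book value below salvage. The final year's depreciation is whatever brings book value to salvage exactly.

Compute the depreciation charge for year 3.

Depreciable base = $267,531 − $38,400 = $229,131.
Year 1: DB = ⌊$267,531 × 125%/6⌋ = $55,735; SL = ⌊$229,131/6⌋ = $38,188 → take DB $55,735. Book value $211,796.
Year 2: DB = ⌊$211,796 × 125%/6⌋ = $44,124; SL = ⌊$173,396/5⌋ = $34,679 → take DB $44,124. Book value $167,672.
Year 3: DB = ⌊$167,672 × 125%/6⌋ = $34,931; SL = ⌊$129,272/4⌋ = $32,318 → take DB $34,931. Book value $132,741.

$34,931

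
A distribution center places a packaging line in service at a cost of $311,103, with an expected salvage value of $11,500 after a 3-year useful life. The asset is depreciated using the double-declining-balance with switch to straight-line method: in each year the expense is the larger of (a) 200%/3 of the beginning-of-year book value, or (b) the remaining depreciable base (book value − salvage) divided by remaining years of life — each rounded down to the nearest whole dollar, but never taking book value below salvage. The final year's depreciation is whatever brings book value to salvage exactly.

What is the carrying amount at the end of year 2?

Depreciable base = $311,103 − $11,500 = $299,603.
Year 1: DB = ⌊$311,103 × 200%/3⌋ = $207,402; SL = ⌊$299,603/3⌋ = $99,867 → take DB $207,402. Book value $103,701.
Year 2: DB = ⌊$103,701 × 200%/3⌋ = $69,134; SL = ⌊$92,201/2⌋ = $46,100 → take DB $69,134. Book value $34,567.

$34,567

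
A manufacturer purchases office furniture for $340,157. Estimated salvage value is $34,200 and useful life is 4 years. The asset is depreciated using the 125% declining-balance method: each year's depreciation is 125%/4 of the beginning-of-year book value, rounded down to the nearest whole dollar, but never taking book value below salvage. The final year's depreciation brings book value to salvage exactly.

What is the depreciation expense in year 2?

$73,080

Depreciable base = $340,157 − $34,200 = $305,957.
Year 1: ⌊$340,157 × 125%/4⌋ = $106,299. Book value $233,858.
Year 2: ⌊$233,858 × 125%/4⌋ = $73,080. Book value $160,778.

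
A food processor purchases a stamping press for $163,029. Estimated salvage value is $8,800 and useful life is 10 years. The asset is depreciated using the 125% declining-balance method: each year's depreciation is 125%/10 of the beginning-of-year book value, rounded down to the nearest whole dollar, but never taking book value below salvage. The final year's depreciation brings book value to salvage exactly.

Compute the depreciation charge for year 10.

Depreciable base = $163,029 − $8,800 = $154,229.
Year 1: ⌊$163,029 × 125%/10⌋ = $20,378. Book value $142,651.
Year 2: ⌊$142,651 × 125%/10⌋ = $17,831. Book value $124,820.
Year 3: ⌊$124,820 × 125%/10⌋ = $15,602. Book value $109,218.
Year 4: ⌊$109,218 × 125%/10⌋ = $13,652. Book value $95,566.
Year 5: ⌊$95,566 × 125%/10⌋ = $11,945. Book value $83,621.
Year 6: ⌊$83,621 × 125%/10⌋ = $10,452. Book value $73,169.
Year 7: ⌊$73,169 × 125%/10⌋ = $9,146. Book value $64,023.
Year 8: ⌊$64,023 × 125%/10⌋ = $8,002. Book value $56,021.
Year 9: ⌊$56,021 × 125%/10⌋ = $7,002. Book value $49,019.
Year 10 (final): $49,019 − $8,800 = $40,219. Book value $8,800.

$40,219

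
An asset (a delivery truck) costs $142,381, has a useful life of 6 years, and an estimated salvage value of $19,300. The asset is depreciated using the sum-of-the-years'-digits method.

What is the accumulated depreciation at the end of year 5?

Depreciable base = $142,381 − $19,300 = $123,081.
Sum of the years' digits = 6+5+4+3+2+1 = 21.
Year 1: $123,081 × 6/21 = $35,166. Book value $107,215.
Year 2: $123,081 × 5/21 = $29,305. Book value $77,910.
Year 3: $123,081 × 4/21 = $23,444. Book value $54,466.
Year 4: $123,081 × 3/21 = $17,583. Book value $36,883.
Year 5: $123,081 × 2/21 = $11,722. Book value $25,161.
Accumulated through year 5 = $142,381 − $25,161 = $117,220.

$117,220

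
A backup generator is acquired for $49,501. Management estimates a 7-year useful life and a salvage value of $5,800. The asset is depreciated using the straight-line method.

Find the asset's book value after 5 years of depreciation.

$18,286

Depreciable base = $49,501 − $5,800 = $43,701.
Annual expense = $43,701 / 7 = $6,243.
End of year 1: book value $43,258.
End of year 2: book value $37,015.
End of year 3: book value $30,772.
End of year 4: book value $24,529.
End of year 5: book value $18,286.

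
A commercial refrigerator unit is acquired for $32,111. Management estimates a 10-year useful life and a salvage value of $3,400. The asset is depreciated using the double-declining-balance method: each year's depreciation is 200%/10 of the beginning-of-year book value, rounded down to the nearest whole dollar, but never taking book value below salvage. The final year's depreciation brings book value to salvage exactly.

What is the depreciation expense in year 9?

Depreciable base = $32,111 − $3,400 = $28,711.
Year 1: ⌊$32,111 × 200%/10⌋ = $6,422. Book value $25,689.
Year 2: ⌊$25,689 × 200%/10⌋ = $5,137. Book value $20,552.
Year 3: ⌊$20,552 × 200%/10⌋ = $4,110. Book value $16,442.
Year 4: ⌊$16,442 × 200%/10⌋ = $3,288. Book value $13,154.
Year 5: ⌊$13,154 × 200%/10⌋ = $2,630. Book value $10,524.
Year 6: ⌊$10,524 × 200%/10⌋ = $2,104. Book value $8,420.
Year 7: ⌊$8,420 × 200%/10⌋ = $1,684. Book value $6,736.
Year 8: ⌊$6,736 × 200%/10⌋ = $1,347. Book value $5,389.
Year 9: ⌊$5,389 × 200%/10⌋ = $1,077. Book value $4,312.

$1,077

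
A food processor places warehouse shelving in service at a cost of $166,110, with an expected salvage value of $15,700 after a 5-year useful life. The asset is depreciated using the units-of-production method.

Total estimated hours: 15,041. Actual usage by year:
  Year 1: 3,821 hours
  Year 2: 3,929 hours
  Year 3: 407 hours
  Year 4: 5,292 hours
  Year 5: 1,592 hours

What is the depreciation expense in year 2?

$39,290

Depreciable base = $166,110 − $15,700 = $150,410.
Rate = $150,410 / 15,041 hours = $10 per hour.
Year 1: 3,821 × $10 = $38,210. Book value $127,900.
Year 2: 3,929 × $10 = $39,290. Book value $88,610.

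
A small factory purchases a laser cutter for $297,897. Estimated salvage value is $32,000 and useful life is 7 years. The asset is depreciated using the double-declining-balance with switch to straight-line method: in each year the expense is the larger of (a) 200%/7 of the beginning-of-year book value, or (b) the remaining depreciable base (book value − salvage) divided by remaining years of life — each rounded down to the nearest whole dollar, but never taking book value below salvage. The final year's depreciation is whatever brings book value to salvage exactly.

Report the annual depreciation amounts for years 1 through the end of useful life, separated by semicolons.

$85,113; $60,795; $43,425; $31,018; $22,156; $15,825; $7,565

Depreciable base = $297,897 − $32,000 = $265,897.
Year 1: DB = ⌊$297,897 × 200%/7⌋ = $85,113; SL = ⌊$265,897/7⌋ = $37,985 → take DB $85,113. Book value $212,784.
Year 2: DB = ⌊$212,784 × 200%/7⌋ = $60,795; SL = ⌊$180,784/6⌋ = $30,130 → take DB $60,795. Book value $151,989.
Year 3: DB = ⌊$151,989 × 200%/7⌋ = $43,425; SL = ⌊$119,989/5⌋ = $23,997 → take DB $43,425. Book value $108,564.
Year 4: DB = ⌊$108,564 × 200%/7⌋ = $31,018; SL = ⌊$76,564/4⌋ = $19,141 → take DB $31,018. Book value $77,546.
Year 5: DB = ⌊$77,546 × 200%/7⌋ = $22,156; SL = ⌊$45,546/3⌋ = $15,182 → take DB $22,156. Book value $55,390.
Year 6: DB = ⌊$55,390 × 200%/7⌋ = $15,825; SL = ⌊$23,390/2⌋ = $11,695 → take DB $15,825. Book value $39,565.
Year 7 (final): $39,565 − $32,000 = $7,565. Book value $32,000.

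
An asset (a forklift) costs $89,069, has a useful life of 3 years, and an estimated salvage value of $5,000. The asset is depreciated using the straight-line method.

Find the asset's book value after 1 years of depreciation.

$61,046

Depreciable base = $89,069 − $5,000 = $84,069.
Annual expense = $84,069 / 3 = $28,023.
End of year 1: book value $61,046.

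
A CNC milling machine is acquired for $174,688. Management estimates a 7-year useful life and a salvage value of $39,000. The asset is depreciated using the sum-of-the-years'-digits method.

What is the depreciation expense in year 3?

$24,230

Depreciable base = $174,688 − $39,000 = $135,688.
Sum of the years' digits = 7+6+5+4+3+2+1 = 28.
Year 1: $135,688 × 7/28 = $33,922. Book value $140,766.
Year 2: $135,688 × 6/28 = $29,076. Book value $111,690.
Year 3: $135,688 × 5/28 = $24,230. Book value $87,460.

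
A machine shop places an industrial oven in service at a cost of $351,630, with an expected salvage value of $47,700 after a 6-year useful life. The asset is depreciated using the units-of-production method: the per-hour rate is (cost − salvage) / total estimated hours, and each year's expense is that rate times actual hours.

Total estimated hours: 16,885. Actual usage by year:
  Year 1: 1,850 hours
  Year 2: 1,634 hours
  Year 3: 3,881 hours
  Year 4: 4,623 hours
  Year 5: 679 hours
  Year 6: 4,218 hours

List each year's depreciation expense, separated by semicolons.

Depreciable base = $351,630 − $47,700 = $303,930.
Rate = $303,930 / 16,885 hours = $18 per hour.
Year 1: 1,850 × $18 = $33,300. Book value $318,330.
Year 2: 1,634 × $18 = $29,412. Book value $288,918.
Year 3: 3,881 × $18 = $69,858. Book value $219,060.
Year 4: 4,623 × $18 = $83,214. Book value $135,846.
Year 5: 679 × $18 = $12,222. Book value $123,624.
Year 6: 4,218 × $18 = $75,924. Book value $47,700.

$33,300; $29,412; $69,858; $83,214; $12,222; $75,924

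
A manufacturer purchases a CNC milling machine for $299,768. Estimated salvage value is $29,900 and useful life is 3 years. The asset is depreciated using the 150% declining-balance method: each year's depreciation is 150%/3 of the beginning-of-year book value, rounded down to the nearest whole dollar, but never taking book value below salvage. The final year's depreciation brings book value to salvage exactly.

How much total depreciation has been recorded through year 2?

Depreciable base = $299,768 − $29,900 = $269,868.
Year 1: ⌊$299,768 × 150%/3⌋ = $149,884. Book value $149,884.
Year 2: ⌊$149,884 × 150%/3⌋ = $74,942. Book value $74,942.
Accumulated through year 2 = $299,768 − $74,942 = $224,826.

$224,826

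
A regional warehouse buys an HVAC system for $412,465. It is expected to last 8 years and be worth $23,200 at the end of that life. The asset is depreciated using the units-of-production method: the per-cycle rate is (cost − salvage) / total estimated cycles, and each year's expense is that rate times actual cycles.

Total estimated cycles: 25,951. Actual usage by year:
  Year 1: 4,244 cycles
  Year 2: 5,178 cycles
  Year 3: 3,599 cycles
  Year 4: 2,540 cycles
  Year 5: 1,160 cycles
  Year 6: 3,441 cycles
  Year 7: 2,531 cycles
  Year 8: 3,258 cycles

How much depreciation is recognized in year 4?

Depreciable base = $412,465 − $23,200 = $389,265.
Rate = $389,265 / 25,951 cycles = $15 per cycle.
Year 1: 4,244 × $15 = $63,660. Book value $348,805.
Year 2: 5,178 × $15 = $77,670. Book value $271,135.
Year 3: 3,599 × $15 = $53,985. Book value $217,150.
Year 4: 2,540 × $15 = $38,100. Book value $179,050.

$38,100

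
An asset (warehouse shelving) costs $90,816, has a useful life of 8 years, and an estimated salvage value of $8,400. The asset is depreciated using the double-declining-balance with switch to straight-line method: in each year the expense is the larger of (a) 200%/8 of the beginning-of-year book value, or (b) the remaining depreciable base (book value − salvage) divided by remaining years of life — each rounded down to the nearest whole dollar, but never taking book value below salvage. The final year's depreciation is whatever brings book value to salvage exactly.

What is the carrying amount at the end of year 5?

$21,552

Depreciable base = $90,816 − $8,400 = $82,416.
Year 1: DB = ⌊$90,816 × 200%/8⌋ = $22,704; SL = ⌊$82,416/8⌋ = $10,302 → take DB $22,704. Book value $68,112.
Year 2: DB = ⌊$68,112 × 200%/8⌋ = $17,028; SL = ⌊$59,712/7⌋ = $8,530 → take DB $17,028. Book value $51,084.
Year 3: DB = ⌊$51,084 × 200%/8⌋ = $12,771; SL = ⌊$42,684/6⌋ = $7,114 → take DB $12,771. Book value $38,313.
Year 4: DB = ⌊$38,313 × 200%/8⌋ = $9,578; SL = ⌊$29,913/5⌋ = $5,982 → take DB $9,578. Book value $28,735.
Year 5: DB = ⌊$28,735 × 200%/8⌋ = $7,183; SL = ⌊$20,335/4⌋ = $5,083 → take DB $7,183. Book value $21,552.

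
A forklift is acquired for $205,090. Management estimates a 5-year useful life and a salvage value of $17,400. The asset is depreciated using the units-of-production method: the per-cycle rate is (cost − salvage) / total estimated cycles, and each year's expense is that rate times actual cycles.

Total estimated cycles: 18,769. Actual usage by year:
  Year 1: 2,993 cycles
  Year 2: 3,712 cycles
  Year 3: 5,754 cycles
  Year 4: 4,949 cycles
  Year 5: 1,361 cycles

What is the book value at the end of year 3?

$80,500

Depreciable base = $205,090 − $17,400 = $187,690.
Rate = $187,690 / 18,769 cycles = $10 per cycle.
Year 1: 2,993 × $10 = $29,930. Book value $175,160.
Year 2: 3,712 × $10 = $37,120. Book value $138,040.
Year 3: 5,754 × $10 = $57,540. Book value $80,500.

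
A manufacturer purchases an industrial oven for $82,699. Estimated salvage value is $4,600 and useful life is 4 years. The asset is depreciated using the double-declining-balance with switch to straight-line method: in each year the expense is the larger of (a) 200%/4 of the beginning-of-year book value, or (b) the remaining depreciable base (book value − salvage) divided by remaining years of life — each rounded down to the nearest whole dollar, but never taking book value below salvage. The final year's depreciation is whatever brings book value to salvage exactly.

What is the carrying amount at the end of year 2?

$20,675

Depreciable base = $82,699 − $4,600 = $78,099.
Year 1: DB = ⌊$82,699 × 200%/4⌋ = $41,349; SL = ⌊$78,099/4⌋ = $19,524 → take DB $41,349. Book value $41,350.
Year 2: DB = ⌊$41,350 × 200%/4⌋ = $20,675; SL = ⌊$36,750/3⌋ = $12,250 → take DB $20,675. Book value $20,675.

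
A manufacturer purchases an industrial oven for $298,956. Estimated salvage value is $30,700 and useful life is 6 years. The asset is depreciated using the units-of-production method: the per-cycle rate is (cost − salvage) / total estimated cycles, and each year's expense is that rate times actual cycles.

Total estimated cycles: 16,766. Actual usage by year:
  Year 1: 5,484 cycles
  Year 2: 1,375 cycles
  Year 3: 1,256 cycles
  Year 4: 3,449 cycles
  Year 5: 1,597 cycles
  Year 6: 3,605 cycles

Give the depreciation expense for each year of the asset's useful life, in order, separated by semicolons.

Depreciable base = $298,956 − $30,700 = $268,256.
Rate = $268,256 / 16,766 cycles = $16 per cycle.
Year 1: 5,484 × $16 = $87,744. Book value $211,212.
Year 2: 1,375 × $16 = $22,000. Book value $189,212.
Year 3: 1,256 × $16 = $20,096. Book value $169,116.
Year 4: 3,449 × $16 = $55,184. Book value $113,932.
Year 5: 1,597 × $16 = $25,552. Book value $88,380.
Year 6: 3,605 × $16 = $57,680. Book value $30,700.

$87,744; $22,000; $20,096; $55,184; $25,552; $57,680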